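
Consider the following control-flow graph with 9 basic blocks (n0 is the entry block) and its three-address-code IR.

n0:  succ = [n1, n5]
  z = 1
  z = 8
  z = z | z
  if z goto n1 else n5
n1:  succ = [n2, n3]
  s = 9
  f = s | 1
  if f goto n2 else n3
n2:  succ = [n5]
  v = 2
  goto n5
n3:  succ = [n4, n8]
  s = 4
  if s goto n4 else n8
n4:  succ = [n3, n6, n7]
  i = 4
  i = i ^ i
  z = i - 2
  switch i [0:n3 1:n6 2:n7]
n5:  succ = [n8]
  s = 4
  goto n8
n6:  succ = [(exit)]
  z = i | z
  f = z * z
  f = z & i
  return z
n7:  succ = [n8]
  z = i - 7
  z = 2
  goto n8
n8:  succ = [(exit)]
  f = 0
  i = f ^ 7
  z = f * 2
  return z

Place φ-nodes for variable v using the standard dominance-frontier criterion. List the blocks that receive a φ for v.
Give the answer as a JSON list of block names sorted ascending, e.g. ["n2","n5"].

idom tree: n1←n0 n2←n1 n3←n1 n4←n3 n5←n0 n6←n4 n7←n4 n8←n0
Join-block Dom:
  n3: preds {n1,n4}: {n0,n1} ∩ {n0,n1,n3,n4} = {n0,n1}; idom=n1
  n5: preds {n0,n2}: {n0} ∩ {n0,n1,n2} = {n0}; idom=n0
  n8: preds {n3,n5,n7}: {n0,n1,n3} ∩ {n0,n5} ∩ {n0,n1,n3,n4,n7} = {n0}; idom=n0

DF derivation:
  n3←n1: walk · to n1
  n3←n4: walk n4→n3 to n1
  n5←n0: walk · to n0
  n5←n2: walk n2→n1 to n0
  n8←n3: walk n3→n1 to n0
  n8←n5: walk n5 to n0
  n8←n7: walk n7→n4→n3→n1 to n0
  n0: DF=∅
  n1: DF={n5,n8}
  n2: DF={n5}
  n3: DF={n3,n8}
  n4: DF={n3,n8}
  n5: DF={n8}
  n6: DF=∅
  n7: DF={n8}
  n8: DF=∅

φ for v: defs {n2}
  DF⁺ = {n5,n8}

Answer: ["n5", "n8"]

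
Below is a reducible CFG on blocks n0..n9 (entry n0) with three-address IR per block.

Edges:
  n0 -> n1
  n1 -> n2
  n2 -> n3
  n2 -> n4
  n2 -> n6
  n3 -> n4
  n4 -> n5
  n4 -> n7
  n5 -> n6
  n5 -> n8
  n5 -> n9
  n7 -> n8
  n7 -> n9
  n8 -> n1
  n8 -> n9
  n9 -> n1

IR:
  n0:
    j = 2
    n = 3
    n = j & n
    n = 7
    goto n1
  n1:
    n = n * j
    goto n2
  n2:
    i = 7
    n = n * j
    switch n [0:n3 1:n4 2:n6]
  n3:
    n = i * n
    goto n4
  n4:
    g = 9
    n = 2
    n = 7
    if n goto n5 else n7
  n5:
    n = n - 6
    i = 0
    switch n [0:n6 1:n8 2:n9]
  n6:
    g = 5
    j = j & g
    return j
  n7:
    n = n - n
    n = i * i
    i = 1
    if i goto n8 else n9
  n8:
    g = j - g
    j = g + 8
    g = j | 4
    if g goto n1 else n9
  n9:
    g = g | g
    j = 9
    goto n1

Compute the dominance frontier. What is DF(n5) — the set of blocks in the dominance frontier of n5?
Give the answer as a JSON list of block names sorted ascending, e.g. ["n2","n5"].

Answer: ["n6", "n8", "n9"]

Working:
idom tree: n1←n0 n2←n1 n3←n2 n4←n2 n5←n4 n6←n2 n7←n4 n8←n4 n9←n4
Join-block Dom:
  n1: preds {n0,n8,n9}: {n0} ∩ {n0,n1,n2,n4,n8} ∩ {n0,n1,n2,n4,n9} = {n0}; idom=n0
  n4: preds {n2,n3}: {n0,n1,n2} ∩ {n0,n1,n2,n3} = {n0,n1,n2}; idom=n2
  n6: preds {n2,n5}: {n0,n1,n2} ∩ {n0,n1,n2,n4,n5} = {n0,n1,n2}; idom=n2
  n8: preds {n5,n7}: {n0,n1,n2,n4,n5} ∩ {n0,n1,n2,n4,n7} = {n0,n1,n2,n4}; idom=n4
  n9: preds {n5,n7,n8}: {n0,n1,n2,n4,n5} ∩ {n0,n1,n2,n4,n7} ∩ {n0,n1,n2,n4,n8} = {n0,n1,n2,n4}; idom=n4

DF walk-up:
  join n1 pred n0: · stop@n0
  join n1 pred n8: n8→n4→n2→n1 stop@n0
  join n1 pred n9: n9→n4→n2→n1 stop@n0
  join n4 pred n2: · stop@n2
  join n4 pred n3: n3 stop@n2
  join n6 pred n2: · stop@n2
  join n6 pred n5: n5→n4 stop@n2
  join n8 pred n5: n5 stop@n4
  join n8 pred n7: n7 stop@n4
  join n9 pred n5: n5 stop@n4
  join n9 pred n7: n7 stop@n4
  join n9 pred n8: n8 stop@n4
  n0 → ∅
  n1 → {n1}
  n2 → {n1}
  n3 → {n4}
  n4 → {n1,n6}
  n5 → {n6,n8,n9}
  n6 → ∅
  n7 → {n8,n9}
  n8 → {n1,n9}
  n9 → {n1}

DF(n5) = ["n6", "n8", "n9"]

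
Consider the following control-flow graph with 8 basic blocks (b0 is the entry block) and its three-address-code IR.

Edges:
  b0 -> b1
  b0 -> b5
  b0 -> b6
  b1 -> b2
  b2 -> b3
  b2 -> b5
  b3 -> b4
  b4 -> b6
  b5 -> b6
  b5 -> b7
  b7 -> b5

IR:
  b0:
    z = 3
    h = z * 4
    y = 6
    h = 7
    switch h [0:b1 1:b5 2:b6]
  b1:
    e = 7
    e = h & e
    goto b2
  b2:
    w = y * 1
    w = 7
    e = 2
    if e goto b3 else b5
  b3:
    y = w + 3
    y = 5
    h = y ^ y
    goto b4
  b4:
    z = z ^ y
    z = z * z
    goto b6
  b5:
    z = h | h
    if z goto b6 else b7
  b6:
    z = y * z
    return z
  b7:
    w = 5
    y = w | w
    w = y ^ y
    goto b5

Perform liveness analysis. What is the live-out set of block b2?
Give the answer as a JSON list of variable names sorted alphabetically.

Per-block:
  b0: {h,y,z} / ∅
  b1: {e} / {h}
  b2: {e,w} / {y}
  b3: {h,y} / {w}
  b4: {z} / {y,z}
  b5: {z} / {h}
  b6: {z} / {y,z}
  b7: {w,y} / ∅

Backward fixpoint:
  b0: in=∅ out={h,y,z}
  b1: in={h,y,z} out={h,y,z}
  b2: in={h,y,z} out={h,w,y,z}
  b3: in={w,z} out={y,z}
  b4: in={y,z} out={y,z}
  b5: in={h,y} out={h,y,z}
  b6: in={y,z} out=∅
  b7: in={h} out={h,y}

live-out(b2) = ["h", "w", "y", "z"]

Answer: ["h", "w", "y", "z"]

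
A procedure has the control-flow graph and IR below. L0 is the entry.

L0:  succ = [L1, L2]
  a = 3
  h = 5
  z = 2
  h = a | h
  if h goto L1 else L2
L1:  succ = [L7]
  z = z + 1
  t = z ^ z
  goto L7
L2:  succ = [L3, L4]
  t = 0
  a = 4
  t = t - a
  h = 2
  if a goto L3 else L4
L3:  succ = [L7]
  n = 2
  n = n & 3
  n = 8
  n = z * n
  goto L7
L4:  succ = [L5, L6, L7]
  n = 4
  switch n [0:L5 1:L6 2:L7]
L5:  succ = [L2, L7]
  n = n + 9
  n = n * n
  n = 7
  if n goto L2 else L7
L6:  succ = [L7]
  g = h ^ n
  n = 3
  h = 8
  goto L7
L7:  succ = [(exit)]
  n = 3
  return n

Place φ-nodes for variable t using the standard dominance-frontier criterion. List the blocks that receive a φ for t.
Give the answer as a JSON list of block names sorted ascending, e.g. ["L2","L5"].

idom tree: L1←L0 L2←L0 L3←L2 L4←L2 L5←L4 L6←L4 L7←L0
Join-block Dom:
  L2: preds {L0,L5}: {L0} ∩ {L0,L2,L4,L5} = {L0}; idom=L0
  L7: preds {L1,L3,L4,L5,L6}: {L0,L1} ∩ {L0,L2,L3} ∩ {L0,L2,L4} ∩ {L0,L2,L4,L5} ∩ {L0,L2,L4,L6} = {L0}; idom=L0

DF derivation:
  L2←L0: walk · to L0
  L2←L5: walk L5→L4→L2 to L0
  L7←L1: walk L1 to L0
  L7←L3: walk L3→L2 to L0
  L7←L4: walk L4→L2 to L0
  L7←L5: walk L5→L4→L2 to L0
  L7←L6: walk L6→L4→L2 to L0
  L0: DF=∅
  L1: DF={L7}
  L2: DF={L2,L7}
  L3: DF={L7}
  L4: DF={L2,L7}
  L5: DF={L2,L7}
  L6: DF={L7}
  L7: DF=∅

φ for t: defs {L1,L2}
  DF⁺ = {L2,L7}

Answer: ["L2", "L7"]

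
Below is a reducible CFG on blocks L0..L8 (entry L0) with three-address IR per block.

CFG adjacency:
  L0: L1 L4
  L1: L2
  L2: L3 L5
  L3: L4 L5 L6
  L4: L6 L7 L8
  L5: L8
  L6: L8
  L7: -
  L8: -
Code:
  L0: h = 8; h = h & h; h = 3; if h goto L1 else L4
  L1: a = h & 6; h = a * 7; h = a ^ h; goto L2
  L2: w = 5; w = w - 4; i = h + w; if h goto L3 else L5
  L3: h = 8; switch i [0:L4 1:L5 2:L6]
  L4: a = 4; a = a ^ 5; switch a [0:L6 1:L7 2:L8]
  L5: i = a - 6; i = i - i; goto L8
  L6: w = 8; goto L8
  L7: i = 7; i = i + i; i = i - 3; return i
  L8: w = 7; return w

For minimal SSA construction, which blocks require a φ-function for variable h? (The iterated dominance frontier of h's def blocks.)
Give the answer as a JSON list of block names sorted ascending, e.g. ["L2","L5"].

Answer: ["L4", "L5", "L6", "L8"]

Analysis:
idom tree: L1←L0 L2←L1 L3←L2 L4←L0 L5←L2 L6←L0 L7←L4 L8←L0
Dom∩ at merges:
  L4: preds {L0,L3}: {L0} ∩ {L0,L1,L2,L3} = {L0}; idom=L0
  L5: preds {L2,L3}: {L0,L1,L2} ∩ {L0,L1,L2,L3} = {L0,L1,L2}; idom=L2
  L6: preds {L3,L4}: {L0,L1,L2,L3} ∩ {L0,L4} = {L0}; idom=L0
  L8: preds {L4,L5,L6}: {L0,L4} ∩ {L0,L1,L2,L5} ∩ {L0,L6} = {L0}; idom=L0

DF walk-up:
  join L4 pred L0: · stop@L0
  join L4 pred L3: L3→L2→L1 stop@L0
  join L5 pred L2: · stop@L2
  join L5 pred L3: L3 stop@L2
  join L6 pred L3: L3→L2→L1 stop@L0
  join L6 pred L4: L4 stop@L0
  join L8 pred L4: L4 stop@L0
  join L8 pred L5: L5→L2→L1 stop@L0
  join L8 pred L6: L6 stop@L0
  L0: DF=∅
  L1: DF={L4,L6,L8}
  L2: DF={L4,L6,L8}
  L3: DF={L4,L5,L6}
  L4: DF={L6,L8}
  L5: DF={L8}
  L6: DF={L8}
  L7: DF=∅
  L8: DF=∅

φ for h: defs {L0,L1,L3}
  DF⁺ = {L4,L5,L6,L8}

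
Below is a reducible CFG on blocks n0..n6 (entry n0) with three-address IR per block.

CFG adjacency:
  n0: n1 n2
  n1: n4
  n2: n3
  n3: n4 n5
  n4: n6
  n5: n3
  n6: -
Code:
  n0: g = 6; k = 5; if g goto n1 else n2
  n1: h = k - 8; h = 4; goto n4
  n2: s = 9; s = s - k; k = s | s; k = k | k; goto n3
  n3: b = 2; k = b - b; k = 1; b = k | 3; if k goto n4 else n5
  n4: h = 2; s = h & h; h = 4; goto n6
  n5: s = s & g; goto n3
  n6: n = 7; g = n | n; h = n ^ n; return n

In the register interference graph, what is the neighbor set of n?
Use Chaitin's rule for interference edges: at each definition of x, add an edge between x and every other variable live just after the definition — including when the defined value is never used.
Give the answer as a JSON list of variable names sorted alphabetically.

Answer: ["g", "h"]

Analysis:
Block summaries:
  n0 def {g,k} use ∅
  n1 def {h} use {k}
  n2 def {k,s} use {k}
  n3 def {b,k} use ∅
  n4 def {h,s} use ∅
  n5 def {s} use {g,s}
  n6 def {g,h,n} use ∅

Liveness:
  n0: in=∅ out={g,k}
  n1: in={k} out=∅
  n2: in={g,k} out={g,s}
  n3: in={g,s} out={g,s}
  n4: in=∅ out=∅
  n5: in={g,s} out={g,s}
  n6: in=∅ out=∅

Conflict graph:
  b — {g,k,s}
  g — {b,k,n,s}
  h — {n}
  k — {b,g,s}
  n — {g,h}
  s — {b,g,k}

N(n) = ["g", "h"]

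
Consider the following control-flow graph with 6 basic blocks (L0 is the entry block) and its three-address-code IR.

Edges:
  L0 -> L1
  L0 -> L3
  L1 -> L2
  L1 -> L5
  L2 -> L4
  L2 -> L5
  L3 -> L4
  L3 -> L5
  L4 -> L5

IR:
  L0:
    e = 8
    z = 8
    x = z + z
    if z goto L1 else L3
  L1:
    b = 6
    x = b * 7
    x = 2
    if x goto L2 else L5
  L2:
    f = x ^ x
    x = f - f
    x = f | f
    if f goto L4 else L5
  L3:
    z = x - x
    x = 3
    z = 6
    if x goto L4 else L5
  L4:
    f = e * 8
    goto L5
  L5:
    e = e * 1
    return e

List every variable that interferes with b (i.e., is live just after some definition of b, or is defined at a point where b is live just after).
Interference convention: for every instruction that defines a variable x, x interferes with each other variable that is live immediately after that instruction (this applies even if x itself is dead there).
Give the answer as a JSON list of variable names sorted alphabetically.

Answer: ["e"]

Derivation:
Block summaries:
  L0 def {e,x,z} use ∅
  L1 def {b,x} use ∅
  L2 def {f,x} use {x}
  L3 def {x,z} use {x}
  L4 def {f} use {e}
  L5 def {e} use {e}

Backward fixpoint:
  L0: in=∅ out={e,x}
  L1: in={e} out={e,x}
  L2: in={e,x} out={e}
  L3: in={e,x} out={e}
  L4: in={e} out={e}
  L5: in={e} out=∅

Conflict graph:
  b — {e}
  e — {b,f,x,z}
  f — {e,x}
  x — {e,f,z}
  z — {e,x}

N(b) = ["e"]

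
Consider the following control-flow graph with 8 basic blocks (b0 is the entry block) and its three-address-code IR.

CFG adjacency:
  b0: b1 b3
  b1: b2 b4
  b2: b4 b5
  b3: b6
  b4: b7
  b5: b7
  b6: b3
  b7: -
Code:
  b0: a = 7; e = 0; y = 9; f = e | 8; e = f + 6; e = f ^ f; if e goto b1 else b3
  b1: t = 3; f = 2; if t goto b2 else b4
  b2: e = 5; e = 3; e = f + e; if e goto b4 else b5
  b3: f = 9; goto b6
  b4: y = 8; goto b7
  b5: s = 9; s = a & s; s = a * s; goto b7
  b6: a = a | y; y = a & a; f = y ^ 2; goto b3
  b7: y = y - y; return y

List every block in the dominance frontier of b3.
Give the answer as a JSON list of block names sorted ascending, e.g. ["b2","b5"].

idom tree: b1←b0 b2←b1 b3←b0 b4←b1 b5←b2 b6←b3 b7←b1
Dom∩ at merges:
  b3: preds {b0,b6}: {b0} ∩ {b0,b3,b6} = {b0}; idom=b0
  b4: preds {b1,b2}: {b0,b1} ∩ {b0,b1,b2} = {b0,b1}; idom=b1
  b7: preds {b4,b5}: {b0,b1,b4} ∩ {b0,b1,b2,b5} = {b0,b1}; idom=b1

Frontier:
  b3←b0: walk · to b0
  b3←b6: walk b6→b3 to b0
  b4←b1: walk · to b1
  b4←b2: walk b2 to b1
  b7←b4: walk b4 to b1
  b7←b5: walk b5→b2 to b1
  b0 → ∅
  b1 → ∅
  b2 → {b4,b7}
  b3 → {b3}
  b4 → {b7}
  b5 → {b7}
  b6 → {b3}
  b7 → ∅

DF(b3) = ["b3"]

Answer: ["b3"]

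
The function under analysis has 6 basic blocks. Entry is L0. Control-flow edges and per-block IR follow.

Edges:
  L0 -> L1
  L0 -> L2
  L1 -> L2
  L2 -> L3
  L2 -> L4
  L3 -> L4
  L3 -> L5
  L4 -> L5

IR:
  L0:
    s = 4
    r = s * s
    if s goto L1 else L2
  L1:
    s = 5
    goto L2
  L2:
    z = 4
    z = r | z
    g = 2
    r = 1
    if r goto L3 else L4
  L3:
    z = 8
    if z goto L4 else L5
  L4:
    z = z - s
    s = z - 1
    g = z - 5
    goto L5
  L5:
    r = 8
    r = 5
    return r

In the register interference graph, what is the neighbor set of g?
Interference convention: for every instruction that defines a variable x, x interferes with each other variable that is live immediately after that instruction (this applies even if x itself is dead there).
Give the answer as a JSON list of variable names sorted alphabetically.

def/use:
  L0 def {r,s} use ∅
  L1 def {s} use ∅
  L2 def {g,r,z} use {r}
  L3 def {z} use ∅
  L4 def {g,s,z} use {s,z}
  L5 def {r} use ∅

Backward fixpoint:
  L0 li=∅ lo={r,s}
  L1 li={r} lo={r,s}
  L2 li={r,s} lo={s,z}
  L3 li={s} lo={s,z}
  L4 li={s,z} lo=∅
  L5 li=∅ lo=∅

Interfere edges:
  g↔{s,z}
  r↔{s,z}
  s↔{g,r,z}
  z↔{g,r,s}

N(g) = ["s", "z"]

Answer: ["s", "z"]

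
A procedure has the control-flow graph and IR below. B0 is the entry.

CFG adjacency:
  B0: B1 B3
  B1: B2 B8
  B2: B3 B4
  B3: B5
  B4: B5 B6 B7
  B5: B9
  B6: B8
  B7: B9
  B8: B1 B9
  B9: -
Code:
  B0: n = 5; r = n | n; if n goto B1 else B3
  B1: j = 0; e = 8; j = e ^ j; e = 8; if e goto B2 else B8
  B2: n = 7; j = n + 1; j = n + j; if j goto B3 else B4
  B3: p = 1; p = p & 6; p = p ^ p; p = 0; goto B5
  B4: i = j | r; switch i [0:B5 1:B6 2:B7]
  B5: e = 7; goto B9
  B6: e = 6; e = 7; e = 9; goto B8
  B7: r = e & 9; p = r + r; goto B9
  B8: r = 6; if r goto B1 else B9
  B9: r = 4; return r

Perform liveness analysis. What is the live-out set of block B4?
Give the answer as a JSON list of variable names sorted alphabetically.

Answer: ["e"]

Derivation:
Block summaries:
  B0 def {n,r} use ∅
  B1 def {e,j} use ∅
  B2 def {j,n} use ∅
  B3 def {p} use ∅
  B4 def {i} use {j,r}
  B5 def {e} use ∅
  B6 def {e} use ∅
  B7 def {p,r} use {e}
  B8 def {r} use ∅
  B9 def {r} use ∅

Backward fixpoint:
  B0 li=∅ lo={r}
  B1 li={r} lo={e,r}
  B2 li={e,r} lo={e,j,r}
  B3 li=∅ lo=∅
  B4 li={e,j,r} lo={e}
  B5 li=∅ lo=∅
  B6 li=∅ lo=∅
  B7 li={e} lo=∅
  B8 li=∅ lo={r}
  B9 li=∅ lo=∅

live-out(B4) = ["e"]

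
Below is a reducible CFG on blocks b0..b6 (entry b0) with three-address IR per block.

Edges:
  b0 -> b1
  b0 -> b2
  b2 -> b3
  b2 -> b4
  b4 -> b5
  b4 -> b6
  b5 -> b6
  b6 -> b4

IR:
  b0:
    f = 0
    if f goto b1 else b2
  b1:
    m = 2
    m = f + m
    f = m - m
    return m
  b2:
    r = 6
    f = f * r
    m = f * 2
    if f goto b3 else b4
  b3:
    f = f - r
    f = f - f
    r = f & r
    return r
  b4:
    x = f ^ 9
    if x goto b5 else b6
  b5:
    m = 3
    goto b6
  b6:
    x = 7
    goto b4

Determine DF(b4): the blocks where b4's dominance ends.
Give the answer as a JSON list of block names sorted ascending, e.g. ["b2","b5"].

idom tree: b1←b0 b2←b0 b3←b2 b4←b2 b5←b4 b6←b4
Dom at joins:
  b4: preds {b2,b6}: {b0,b2} ∩ {b0,b2,b4,b6} = {b0,b2}; idom=b2
  b6: preds {b4,b5}: {b0,b2,b4} ∩ {b0,b2,b4,b5} = {b0,b2,b4}; idom=b4

DF derivation:
  b4←b2: walk · to b2
  b4←b6: walk b6→b4 to b2
  b6←b4: walk · to b4
  b6←b5: walk b5 to b4
  DF(b0)=∅
  DF(b1)=∅
  DF(b2)=∅
  DF(b3)=∅
  DF(b4)={b4}
  DF(b5)={b6}
  DF(b6)={b4}

DF(b4) = ["b4"]

Answer: ["b4"]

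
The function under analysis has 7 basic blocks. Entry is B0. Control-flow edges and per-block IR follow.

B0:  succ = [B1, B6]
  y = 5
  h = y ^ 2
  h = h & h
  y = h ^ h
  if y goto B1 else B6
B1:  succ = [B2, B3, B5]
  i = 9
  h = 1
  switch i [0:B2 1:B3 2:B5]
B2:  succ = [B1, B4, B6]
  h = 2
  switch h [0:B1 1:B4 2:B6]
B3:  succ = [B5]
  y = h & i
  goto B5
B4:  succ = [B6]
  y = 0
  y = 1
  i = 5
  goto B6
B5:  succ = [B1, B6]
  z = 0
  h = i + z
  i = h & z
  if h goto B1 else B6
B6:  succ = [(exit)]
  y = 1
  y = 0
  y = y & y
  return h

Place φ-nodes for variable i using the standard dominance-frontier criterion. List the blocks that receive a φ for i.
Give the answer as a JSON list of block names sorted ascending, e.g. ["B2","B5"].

Answer: ["B1", "B6"]

Derivation:
idom tree: B1←B0 B2←B1 B3←B1 B4←B2 B5←B1 B6←B0
Dom∩ at merges:
  B1: preds {B0,B2,B5}: {B0} ∩ {B0,B1,B2} ∩ {B0,B1,B5} = {B0}; idom=B0
  B5: preds {B1,B3}: {B0,B1} ∩ {B0,B1,B3} = {B0,B1}; idom=B1
  B6: preds {B0,B2,B4,B5}: {B0} ∩ {B0,B1,B2} ∩ {B0,B1,B2,B4} ∩ {B0,B1,B5} = {B0}; idom=B0

DF derivation:
  B1←B0: walk · to B0
  B1←B2: walk B2→B1 to B0
  B1←B5: walk B5→B1 to B0
  B5←B1: walk · to B1
  B5←B3: walk B3 to B1
  B6←B0: walk · to B0
  B6←B2: walk B2→B1 to B0
  B6←B4: walk B4→B2→B1 to B0
  B6←B5: walk B5→B1 to B0
  B0 → ∅
  B1 → {B1,B6}
  B2 → {B1,B6}
  B3 → {B5}
  B4 → {B6}
  B5 → {B1,B6}
  B6 → ∅

φ for i: defs {B1,B4,B5}
  DF⁺ = {B1,B6}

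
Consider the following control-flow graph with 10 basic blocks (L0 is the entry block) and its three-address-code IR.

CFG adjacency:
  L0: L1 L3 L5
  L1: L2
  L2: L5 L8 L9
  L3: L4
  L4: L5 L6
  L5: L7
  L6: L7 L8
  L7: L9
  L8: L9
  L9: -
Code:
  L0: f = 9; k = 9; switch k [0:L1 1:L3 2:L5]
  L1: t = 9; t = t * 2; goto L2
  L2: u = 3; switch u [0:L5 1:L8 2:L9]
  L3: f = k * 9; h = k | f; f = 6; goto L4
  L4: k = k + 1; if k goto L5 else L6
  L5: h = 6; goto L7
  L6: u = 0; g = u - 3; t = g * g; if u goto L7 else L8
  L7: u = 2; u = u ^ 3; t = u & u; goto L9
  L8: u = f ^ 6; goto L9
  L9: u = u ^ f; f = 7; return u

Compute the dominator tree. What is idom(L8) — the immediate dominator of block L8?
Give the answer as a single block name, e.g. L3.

Answer: L0

Analysis:
idom tree: L1←L0 L2←L1 L3←L0 L4←L3 L5←L0 L6←L4 L7←L0 L8←L0 L9←L0
Dom at joins:
  L5: preds {L0,L2,L4}: {L0} ∩ {L0,L1,L2} ∩ {L0,L3,L4} = {L0}; idom=L0
  L7: preds {L5,L6}: {L0,L5} ∩ {L0,L3,L4,L6} = {L0}; idom=L0
  L8: preds {L2,L6}: {L0,L1,L2} ∩ {L0,L3,L4,L6} = {L0}; idom=L0
  L9: preds {L2,L7,L8}: {L0,L1,L2} ∩ {L0,L7} ∩ {L0,L8} = {L0}; idom=L0

idom(L8) = L0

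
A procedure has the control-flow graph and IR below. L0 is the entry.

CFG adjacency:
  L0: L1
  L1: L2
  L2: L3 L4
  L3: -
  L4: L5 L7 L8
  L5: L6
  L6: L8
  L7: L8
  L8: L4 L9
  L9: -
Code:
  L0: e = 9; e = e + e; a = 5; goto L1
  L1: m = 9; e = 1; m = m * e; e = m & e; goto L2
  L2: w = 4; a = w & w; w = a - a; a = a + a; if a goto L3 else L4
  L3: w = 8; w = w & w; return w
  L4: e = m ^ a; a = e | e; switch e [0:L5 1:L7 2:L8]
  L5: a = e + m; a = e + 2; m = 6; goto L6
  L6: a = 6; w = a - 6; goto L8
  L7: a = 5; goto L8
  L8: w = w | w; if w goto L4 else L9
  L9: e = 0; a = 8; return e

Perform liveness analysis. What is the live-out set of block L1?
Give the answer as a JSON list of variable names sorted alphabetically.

Answer: ["m"]

Analysis:
Block summaries:
  L0: {a,e} / ∅
  L1: {e,m} / ∅
  L2: {a,w} / ∅
  L3: {w} / ∅
  L4: {a,e} / {a,m}
  L5: {a,m} / {e,m}
  L6: {a,w} / ∅
  L7: {a} / ∅
  L8: {w} / {w}
  L9: {a,e} / ∅

Backward fixpoint:
  L0: in=∅ out=∅
  L1: in=∅ out={m}
  L2: in={m} out={a,m,w}
  L3: in=∅ out=∅
  L4: in={a,m,w} out={a,e,m,w}
  L5: in={e,m} out={m}
  L6: in={m} out={a,m,w}
  L7: in={m,w} out={a,m,w}
  L8: in={a,m,w} out={a,m,w}
  L9: in=∅ out=∅

live-out(L1) = ["m"]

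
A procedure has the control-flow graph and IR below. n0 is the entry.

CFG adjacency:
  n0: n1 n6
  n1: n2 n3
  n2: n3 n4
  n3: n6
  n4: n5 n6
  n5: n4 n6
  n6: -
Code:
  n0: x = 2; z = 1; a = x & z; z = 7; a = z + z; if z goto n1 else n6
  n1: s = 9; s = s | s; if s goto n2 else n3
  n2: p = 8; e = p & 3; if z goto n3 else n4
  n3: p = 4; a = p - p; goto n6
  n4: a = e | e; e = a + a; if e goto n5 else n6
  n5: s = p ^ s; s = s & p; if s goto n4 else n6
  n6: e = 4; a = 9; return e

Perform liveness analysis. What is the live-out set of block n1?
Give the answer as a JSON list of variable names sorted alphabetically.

Block summaries:
  n0: {a,x,z} / ∅
  n1: {s} / ∅
  n2: {e,p} / {z}
  n3: {a,p} / ∅
  n4: {a,e} / {e}
  n5: {s} / {p,s}
  n6: {a,e} / ∅

Live sets:
  live n0: ∅→{z}
  live n1: {z}→{s,z}
  live n2: {s,z}→{e,p,s}
  live n3: ∅→∅
  live n4: {e,p,s}→{e,p,s}
  live n5: {e,p,s}→{e,p,s}
  live n6: ∅→∅

live-out(n1) = ["s", "z"]

Answer: ["s", "z"]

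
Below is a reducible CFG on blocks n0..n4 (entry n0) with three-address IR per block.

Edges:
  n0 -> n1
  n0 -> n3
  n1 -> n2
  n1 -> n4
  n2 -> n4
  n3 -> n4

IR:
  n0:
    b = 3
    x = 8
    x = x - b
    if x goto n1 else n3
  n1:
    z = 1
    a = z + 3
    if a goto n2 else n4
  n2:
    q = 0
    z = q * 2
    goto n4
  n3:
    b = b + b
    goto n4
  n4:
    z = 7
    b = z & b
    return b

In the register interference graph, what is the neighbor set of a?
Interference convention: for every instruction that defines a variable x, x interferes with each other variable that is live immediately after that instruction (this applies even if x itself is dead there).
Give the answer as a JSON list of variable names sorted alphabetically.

Block summaries:
  n0 def {b,x} use ∅
  n1 def {a,z} use ∅
  n2 def {q,z} use ∅
  n3 def {b} use {b}
  n4 def {b,z} use {b}

Backward fixpoint:
  n0: in=∅ out={b}
  n1: in={b} out={b}
  n2: in={b} out={b}
  n3: in={b} out={b}
  n4: in={b} out=∅

Interference:
  a↔{b}
  b↔{a,q,x,z}
  q↔{b}
  x↔{b}
  z↔{b}

N(a) = ["b"]

Answer: ["b"]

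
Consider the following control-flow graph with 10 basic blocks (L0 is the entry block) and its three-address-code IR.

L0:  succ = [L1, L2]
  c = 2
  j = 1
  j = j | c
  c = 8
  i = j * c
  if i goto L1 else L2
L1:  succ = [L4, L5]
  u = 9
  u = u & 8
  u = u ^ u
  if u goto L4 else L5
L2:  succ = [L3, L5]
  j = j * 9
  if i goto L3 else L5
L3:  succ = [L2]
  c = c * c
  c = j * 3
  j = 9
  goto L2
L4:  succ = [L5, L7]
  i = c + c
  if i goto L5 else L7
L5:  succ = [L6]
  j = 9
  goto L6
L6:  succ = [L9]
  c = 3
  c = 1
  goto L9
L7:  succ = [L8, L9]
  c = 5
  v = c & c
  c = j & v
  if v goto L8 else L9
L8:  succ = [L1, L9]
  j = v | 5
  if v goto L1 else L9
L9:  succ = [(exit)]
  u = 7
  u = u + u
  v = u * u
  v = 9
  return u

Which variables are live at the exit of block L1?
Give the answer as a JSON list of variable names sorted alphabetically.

def/use:
  L0 def {c,i,j} use ∅
  L1 def {u} use ∅
  L2 def {j} use {i,j}
  L3 def {c,j} use {c,j}
  L4 def {i} use {c}
  L5 def {j} use ∅
  L6 def {c} use ∅
  L7 def {c,v} use {j}
  L8 def {j} use {v}
  L9 def {u,v} use ∅

Liveness:
  L0 li=∅ lo={c,i,j}
  L1 li={c,j} lo={c,j}
  L2 li={c,i,j} lo={c,i,j}
  L3 li={c,i,j} lo={c,i,j}
  L4 li={c,j} lo={j}
  L5 li=∅ lo=∅
  L6 li=∅ lo=∅
  L7 li={j} lo={c,v}
  L8 li={c,v} lo={c,j}
  L9 li=∅ lo=∅

live-out(L1) = ["c", "j"]

Answer: ["c", "j"]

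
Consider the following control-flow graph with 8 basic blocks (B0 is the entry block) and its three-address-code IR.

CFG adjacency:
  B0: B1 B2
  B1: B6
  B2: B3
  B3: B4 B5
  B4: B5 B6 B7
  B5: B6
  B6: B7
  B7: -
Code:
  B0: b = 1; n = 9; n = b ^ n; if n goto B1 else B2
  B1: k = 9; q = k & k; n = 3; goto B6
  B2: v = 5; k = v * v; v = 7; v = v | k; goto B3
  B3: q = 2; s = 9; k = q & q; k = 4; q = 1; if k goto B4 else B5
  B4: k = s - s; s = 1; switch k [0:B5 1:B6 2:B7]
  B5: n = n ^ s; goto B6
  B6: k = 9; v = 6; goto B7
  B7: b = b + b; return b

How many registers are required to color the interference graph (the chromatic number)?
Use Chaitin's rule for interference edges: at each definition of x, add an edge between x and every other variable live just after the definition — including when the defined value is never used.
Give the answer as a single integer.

Answer: 5

Derivation:
def/use:
  B0: {b,n} / ∅
  B1: {k,n,q} / ∅
  B2: {k,v} / ∅
  B3: {k,q,s} / ∅
  B4: {k,s} / {s}
  B5: {n} / {n,s}
  B6: {k,v} / ∅
  B7: {b} / {b}

Live sets:
  B0 li=∅ lo={b,n}
  B1 li={b} lo={b}
  B2 li={b,n} lo={b,n}
  B3 li={b,n} lo={b,n,s}
  B4 li={b,n,s} lo={b,n,s}
  B5 li={b,n,s} lo={b}
  B6 li={b} lo={b}
  B7 li={b} lo=∅

Interference:
  b: {k,n,q,s,v}
  k: {b,n,q,s,v}
  n: {b,k,q,s,v}
  q: {b,k,n,s}
  s: {b,k,n,q}
  v: {b,k,n}

Chromatic number:
  lower bound: {b,k,n,q,s} mutually conflict ⇒ χ ≥ 5
  assign b→c0 k→c1 n→c2 q→c3 s→c4 v→c3 — no edge inside a register ⇒ χ ≤ 5
  χ = 5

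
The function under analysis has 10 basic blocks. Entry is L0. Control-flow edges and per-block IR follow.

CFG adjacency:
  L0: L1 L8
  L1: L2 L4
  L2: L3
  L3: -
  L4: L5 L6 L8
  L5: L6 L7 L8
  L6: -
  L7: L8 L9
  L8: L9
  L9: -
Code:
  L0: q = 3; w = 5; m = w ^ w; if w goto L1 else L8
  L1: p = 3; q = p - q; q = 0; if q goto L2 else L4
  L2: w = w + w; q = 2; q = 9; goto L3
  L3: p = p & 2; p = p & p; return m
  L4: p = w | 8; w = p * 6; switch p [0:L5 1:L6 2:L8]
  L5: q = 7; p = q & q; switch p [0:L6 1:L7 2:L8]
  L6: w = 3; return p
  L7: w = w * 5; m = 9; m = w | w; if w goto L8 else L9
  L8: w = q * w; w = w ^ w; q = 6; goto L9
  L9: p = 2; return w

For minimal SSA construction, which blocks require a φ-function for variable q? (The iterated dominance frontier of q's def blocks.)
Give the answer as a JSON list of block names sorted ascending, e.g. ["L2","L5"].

idom tree: L1←L0 L2←L1 L3←L2 L4←L1 L5←L4 L6←L4 L7←L5 L8←L0 L9←L0
Dom at joins:
  L6: preds {L4,L5}: {L0,L1,L4} ∩ {L0,L1,L4,L5} = {L0,L1,L4}; idom=L4
  L8: preds {L0,L4,L5,L7}: {L0} ∩ {L0,L1,L4} ∩ {L0,L1,L4,L5} ∩ {L0,L1,L4,L5,L7} = {L0}; idom=L0
  L9: preds {L7,L8}: {L0,L1,L4,L5,L7} ∩ {L0,L8} = {L0}; idom=L0

Frontier:
  L6←L4: walk · to L4
  L6←L5: walk L5 to L4
  L8←L0: walk · to L0
  L8←L4: walk L4→L1 to L0
  L8←L5: walk L5→L4→L1 to L0
  L8←L7: walk L7→L5→L4→L1 to L0
  L9←L7: walk L7→L5→L4→L1 to L0
  L9←L8: walk L8 to L0
  L0 → ∅
  L1 → {L8,L9}
  L2 → ∅
  L3 → ∅
  L4 → {L8,L9}
  L5 → {L6,L8,L9}
  L6 → ∅
  L7 → {L8,L9}
  L8 → {L9}
  L9 → ∅

φ for q: defs {L0,L1,L2,L5,L8}
  DF⁺ = {L6,L8,L9}

Answer: ["L6", "L8", "L9"]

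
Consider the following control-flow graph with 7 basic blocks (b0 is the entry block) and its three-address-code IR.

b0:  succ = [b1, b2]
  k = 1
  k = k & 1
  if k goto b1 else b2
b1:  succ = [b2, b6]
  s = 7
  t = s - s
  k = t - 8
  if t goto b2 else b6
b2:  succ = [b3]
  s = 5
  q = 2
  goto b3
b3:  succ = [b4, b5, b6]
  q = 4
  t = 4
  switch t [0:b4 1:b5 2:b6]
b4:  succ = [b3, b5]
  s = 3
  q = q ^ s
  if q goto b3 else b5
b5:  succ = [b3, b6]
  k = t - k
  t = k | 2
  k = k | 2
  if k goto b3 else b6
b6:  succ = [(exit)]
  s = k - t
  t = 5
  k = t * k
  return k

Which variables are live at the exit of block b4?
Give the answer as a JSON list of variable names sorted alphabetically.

Per-block:
  b0 def {k} use ∅
  b1 def {k,s,t} use ∅
  b2 def {q,s} use ∅
  b3 def {q,t} use ∅
  b4 def {q,s} use {q}
  b5 def {k,t} use {k,t}
  b6 def {k,s,t} use {k,t}

Backward fixpoint:
  b0: in=∅ out={k}
  b1: in=∅ out={k,t}
  b2: in={k} out={k}
  b3: in={k} out={k,q,t}
  b4: in={k,q,t} out={k,t}
  b5: in={k,t} out={k,t}
  b6: in={k,t} out=∅

live-out(b4) = ["k", "t"]

Answer: ["k", "t"]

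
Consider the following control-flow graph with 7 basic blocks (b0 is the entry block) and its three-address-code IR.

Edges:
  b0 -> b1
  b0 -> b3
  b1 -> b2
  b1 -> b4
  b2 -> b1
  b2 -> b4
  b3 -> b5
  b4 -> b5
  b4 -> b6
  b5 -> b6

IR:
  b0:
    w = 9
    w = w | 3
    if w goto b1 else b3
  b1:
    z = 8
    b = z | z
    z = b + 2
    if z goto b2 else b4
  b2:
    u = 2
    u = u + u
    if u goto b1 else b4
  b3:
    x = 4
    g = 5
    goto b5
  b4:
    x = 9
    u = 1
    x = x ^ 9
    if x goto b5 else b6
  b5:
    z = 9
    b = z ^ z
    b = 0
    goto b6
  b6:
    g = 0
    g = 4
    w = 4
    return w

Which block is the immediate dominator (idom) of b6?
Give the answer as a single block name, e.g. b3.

idom tree: b1←b0 b2←b1 b3←b0 b4←b1 b5←b0 b6←b0
Join-block Dom:
  b1: preds {b0,b2}: {b0} ∩ {b0,b1,b2} = {b0}; idom=b0
  b4: preds {b1,b2}: {b0,b1} ∩ {b0,b1,b2} = {b0,b1}; idom=b1
  b5: preds {b3,b4}: {b0,b3} ∩ {b0,b1,b4} = {b0}; idom=b0
  b6: preds {b4,b5}: {b0,b1,b4} ∩ {b0,b5} = {b0}; idom=b0

idom(b6) = b0

Answer: b0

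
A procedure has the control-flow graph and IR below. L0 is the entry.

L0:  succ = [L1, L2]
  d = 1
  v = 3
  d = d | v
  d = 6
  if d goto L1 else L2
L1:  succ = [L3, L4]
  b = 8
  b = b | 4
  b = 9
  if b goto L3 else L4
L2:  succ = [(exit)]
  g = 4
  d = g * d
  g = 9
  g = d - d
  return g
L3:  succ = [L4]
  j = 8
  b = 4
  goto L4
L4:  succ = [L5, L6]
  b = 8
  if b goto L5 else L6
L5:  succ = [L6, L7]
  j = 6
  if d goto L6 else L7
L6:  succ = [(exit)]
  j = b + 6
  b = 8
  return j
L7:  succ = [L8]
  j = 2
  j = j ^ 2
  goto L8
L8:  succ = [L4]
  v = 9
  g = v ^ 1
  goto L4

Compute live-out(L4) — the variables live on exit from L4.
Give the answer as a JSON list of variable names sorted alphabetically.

Block summaries:
  L0: {d,v} / ∅
  L1: {b} / ∅
  L2: {d,g} / {d}
  L3: {b,j} / ∅
  L4: {b} / ∅
  L5: {j} / {d}
  L6: {b,j} / {b}
  L7: {j} / ∅
  L8: {g,v} / ∅

Liveness:
  live L0: ∅→{d}
  live L1: {d}→{d}
  live L2: {d}→∅
  live L3: {d}→{d}
  live L4: {d}→{b,d}
  live L5: {b,d}→{b,d}
  live L6: {b}→∅
  live L7: {d}→{d}
  live L8: {d}→{d}

live-out(L4) = ["b", "d"]

Answer: ["b", "d"]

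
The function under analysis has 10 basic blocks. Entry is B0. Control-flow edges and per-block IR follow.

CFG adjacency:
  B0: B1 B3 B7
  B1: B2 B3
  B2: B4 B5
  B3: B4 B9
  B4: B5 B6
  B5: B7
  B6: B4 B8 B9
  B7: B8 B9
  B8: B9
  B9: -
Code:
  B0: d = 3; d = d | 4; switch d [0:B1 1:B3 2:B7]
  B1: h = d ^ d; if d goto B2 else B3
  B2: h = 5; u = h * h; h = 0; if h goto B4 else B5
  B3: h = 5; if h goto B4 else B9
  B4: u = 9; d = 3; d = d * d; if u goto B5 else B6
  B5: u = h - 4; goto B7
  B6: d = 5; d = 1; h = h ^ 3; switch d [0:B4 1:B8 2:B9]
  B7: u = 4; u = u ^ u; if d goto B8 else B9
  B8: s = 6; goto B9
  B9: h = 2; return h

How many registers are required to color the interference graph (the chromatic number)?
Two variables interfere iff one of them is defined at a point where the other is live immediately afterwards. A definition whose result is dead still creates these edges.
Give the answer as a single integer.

Answer: 3

Derivation:
Block summaries:
  B0: {d} / ∅
  B1: {h} / {d}
  B2: {h,u} / ∅
  B3: {h} / ∅
  B4: {d,u} / ∅
  B5: {u} / {h}
  B6: {d,h} / {h}
  B7: {u} / {d}
  B8: {s} / ∅
  B9: {h} / ∅

Backward fixpoint:
  live B0: ∅→{d}
  live B1: {d}→{d}
  live B2: {d}→{d,h}
  live B3: ∅→{h}
  live B4: {h}→{d,h}
  live B5: {d,h}→{d}
  live B6: {h}→{h}
  live B7: {d}→∅
  live B8: ∅→∅
  live B9: ∅→∅

Interference:
  d↔{h,u}
  h↔{d,u}
  s↔∅
  u↔{d,h}

Colouring:
  lower bound: {d,h,u} mutually conflict ⇒ χ ≥ 3
  3-colouring: R0={d,s}  R1={h}  R2={u}
  χ = 3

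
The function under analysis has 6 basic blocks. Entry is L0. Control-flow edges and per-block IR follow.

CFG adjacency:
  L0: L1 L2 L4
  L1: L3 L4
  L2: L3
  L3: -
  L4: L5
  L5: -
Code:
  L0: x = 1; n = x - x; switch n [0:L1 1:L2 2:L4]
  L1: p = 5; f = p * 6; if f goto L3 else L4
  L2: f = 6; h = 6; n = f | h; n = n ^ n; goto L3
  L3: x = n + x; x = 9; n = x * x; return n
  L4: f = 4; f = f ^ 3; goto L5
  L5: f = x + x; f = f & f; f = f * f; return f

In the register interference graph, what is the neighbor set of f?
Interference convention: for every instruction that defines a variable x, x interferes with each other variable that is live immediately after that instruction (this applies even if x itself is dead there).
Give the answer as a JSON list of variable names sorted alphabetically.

Answer: ["h", "n", "x"]

Derivation:
Per-block:
  L0: {n,x} / ∅
  L1: {f,p} / ∅
  L2: {f,h,n} / ∅
  L3: {n,x} / {n,x}
  L4: {f} / ∅
  L5: {f} / {x}

Backward fixpoint:
  L0: in=∅ out={n,x}
  L1: in={n,x} out={n,x}
  L2: in={x} out={n,x}
  L3: in={n,x} out=∅
  L4: in={x} out={x}
  L5: in={x} out=∅

Conflict graph:
  f — {h,n,x}
  h — {f,x}
  n — {f,p,x}
  p — {n,x}
  x — {f,h,n,p}

N(f) = ["h", "n", "x"]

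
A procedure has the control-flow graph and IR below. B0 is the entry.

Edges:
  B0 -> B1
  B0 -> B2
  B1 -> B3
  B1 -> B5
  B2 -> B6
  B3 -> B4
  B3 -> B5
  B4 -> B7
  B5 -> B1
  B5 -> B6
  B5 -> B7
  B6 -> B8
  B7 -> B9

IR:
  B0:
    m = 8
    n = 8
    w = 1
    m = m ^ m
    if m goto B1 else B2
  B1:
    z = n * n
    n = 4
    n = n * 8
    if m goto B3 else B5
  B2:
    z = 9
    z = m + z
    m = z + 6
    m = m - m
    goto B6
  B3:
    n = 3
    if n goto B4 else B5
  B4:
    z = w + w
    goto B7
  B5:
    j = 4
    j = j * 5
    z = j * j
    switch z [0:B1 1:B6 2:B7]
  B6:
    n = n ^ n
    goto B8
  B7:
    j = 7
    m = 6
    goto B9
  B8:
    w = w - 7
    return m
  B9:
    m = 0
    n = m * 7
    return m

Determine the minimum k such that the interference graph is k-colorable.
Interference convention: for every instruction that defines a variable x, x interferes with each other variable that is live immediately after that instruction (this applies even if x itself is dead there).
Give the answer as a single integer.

Answer: 4

Derivation:
def/use:
  B0 def {m,n,w} use ∅
  B1 def {n,z} use {m,n}
  B2 def {m,z} use {m}
  B3 def {n} use ∅
  B4 def {z} use {w}
  B5 def {j,z} use ∅
  B6 def {n} use {n}
  B7 def {j,m} use ∅
  B8 def {w} use {m,w}
  B9 def {m,n} use ∅

Liveness:
  B0 li=∅ lo={m,n,w}
  B1 li={m,n,w} lo={m,n,w}
  B2 li={m,n,w} lo={m,n,w}
  B3 li={m,w} lo={m,n,w}
  B4 li={w} lo=∅
  B5 li={m,n,w} lo={m,n,w}
  B6 li={m,n,w} lo={m,w}
  B7 li=∅ lo=∅
  B8 li={m,w} lo=∅
  B9 li=∅ lo=∅

Interfere edges:
  j: {m,n,w}
  m: {j,n,w,z}
  n: {j,m,w,z}
  w: {j,m,n,z}
  z: {m,n,w}

Chromatic number:
  clique {j,m,n,w} ⇒ need ≥ 4
  4-colouring: c0={m}  c1={n}  c2={w}  c3={j,z}
  χ = 4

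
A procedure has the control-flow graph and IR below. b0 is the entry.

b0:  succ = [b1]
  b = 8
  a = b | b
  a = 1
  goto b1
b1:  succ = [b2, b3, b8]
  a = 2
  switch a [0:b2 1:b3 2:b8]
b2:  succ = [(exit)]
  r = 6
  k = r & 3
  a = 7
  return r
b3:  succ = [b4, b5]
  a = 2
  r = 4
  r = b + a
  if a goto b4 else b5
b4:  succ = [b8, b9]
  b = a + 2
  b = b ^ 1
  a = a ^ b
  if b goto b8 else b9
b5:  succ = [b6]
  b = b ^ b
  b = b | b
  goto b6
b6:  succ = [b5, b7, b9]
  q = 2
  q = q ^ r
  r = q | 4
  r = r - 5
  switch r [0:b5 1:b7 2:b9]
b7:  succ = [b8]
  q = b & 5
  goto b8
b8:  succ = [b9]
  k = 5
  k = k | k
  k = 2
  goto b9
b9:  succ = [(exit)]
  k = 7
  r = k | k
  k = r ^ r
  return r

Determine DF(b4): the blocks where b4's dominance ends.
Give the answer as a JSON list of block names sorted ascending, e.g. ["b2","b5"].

idom tree: b1←b0 b2←b1 b3←b1 b4←b3 b5←b3 b6←b5 b7←b6 b8←b1 b9←b1
Dom∩ at merges:
  b5: preds {b3,b6}: {b0,b1,b3} ∩ {b0,b1,b3,b5,b6} = {b0,b1,b3}; idom=b3
  b8: preds {b1,b4,b7}: {b0,b1} ∩ {b0,b1,b3,b4} ∩ {b0,b1,b3,b5,b6,b7} = {b0,b1}; idom=b1
  b9: preds {b4,b6,b8}: {b0,b1,b3,b4} ∩ {b0,b1,b3,b5,b6} ∩ {b0,b1,b8} = {b0,b1}; idom=b1

DF walk-up:
  join b5 pred b3: · stop@b3
  join b5 pred b6: b6→b5 stop@b3
  join b8 pred b1: · stop@b1
  join b8 pred b4: b4→b3 stop@b1
  join b8 pred b7: b7→b6→b5→b3 stop@b1
  join b9 pred b4: b4→b3 stop@b1
  join b9 pred b6: b6→b5→b3 stop@b1
  join b9 pred b8: b8 stop@b1
  b0: DF=∅
  b1: DF=∅
  b2: DF=∅
  b3: DF={b8,b9}
  b4: DF={b8,b9}
  b5: DF={b5,b8,b9}
  b6: DF={b5,b8,b9}
  b7: DF={b8}
  b8: DF={b9}
  b9: DF=∅

DF(b4) = ["b8", "b9"]

Answer: ["b8", "b9"]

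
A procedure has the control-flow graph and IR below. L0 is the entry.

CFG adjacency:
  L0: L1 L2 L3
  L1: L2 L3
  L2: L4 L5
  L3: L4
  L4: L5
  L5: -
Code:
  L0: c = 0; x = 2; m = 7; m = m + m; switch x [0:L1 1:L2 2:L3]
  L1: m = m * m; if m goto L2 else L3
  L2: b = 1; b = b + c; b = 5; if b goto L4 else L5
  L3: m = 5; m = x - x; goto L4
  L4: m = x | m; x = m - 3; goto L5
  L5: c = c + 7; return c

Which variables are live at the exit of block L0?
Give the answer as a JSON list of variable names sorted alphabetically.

Per-block:
  L0: {c,m,x} / ∅
  L1: {m} / {m}
  L2: {b} / {c}
  L3: {m} / {x}
  L4: {m,x} / {m,x}
  L5: {c} / {c}

Live sets:
  live L0: ∅→{c,m,x}
  live L1: {c,m,x}→{c,m,x}
  live L2: {c,m,x}→{c,m,x}
  live L3: {c,x}→{c,m,x}
  live L4: {c,m,x}→{c}
  live L5: {c}→∅

live-out(L0) = ["c", "m", "x"]

Answer: ["c", "m", "x"]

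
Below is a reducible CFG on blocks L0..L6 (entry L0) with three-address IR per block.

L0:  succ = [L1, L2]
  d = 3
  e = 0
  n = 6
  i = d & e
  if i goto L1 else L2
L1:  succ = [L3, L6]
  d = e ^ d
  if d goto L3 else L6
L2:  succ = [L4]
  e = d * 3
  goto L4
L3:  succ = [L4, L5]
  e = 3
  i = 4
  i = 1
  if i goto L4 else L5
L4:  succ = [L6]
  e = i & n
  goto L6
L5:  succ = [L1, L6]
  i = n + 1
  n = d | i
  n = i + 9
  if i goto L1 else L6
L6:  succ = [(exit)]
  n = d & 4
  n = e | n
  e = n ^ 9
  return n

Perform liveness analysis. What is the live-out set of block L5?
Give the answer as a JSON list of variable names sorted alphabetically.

Per-block:
  L0: {d,e,i,n} / ∅
  L1: {d} / {d,e}
  L2: {e} / {d}
  L3: {e,i} / ∅
  L4: {e} / {i,n}
  L5: {i,n} / {d,n}
  L6: {e,n} / {d,e}

Backward fixpoint:
  L0 li=∅ lo={d,e,i,n}
  L1 li={d,e,n} lo={d,e,n}
  L2 li={d,i,n} lo={d,i,n}
  L3 li={d,n} lo={d,e,i,n}
  L4 li={d,i,n} lo={d,e}
  L5 li={d,e,n} lo={d,e,n}
  L6 li={d,e} lo=∅

live-out(L5) = ["d", "e", "n"]

Answer: ["d", "e", "n"]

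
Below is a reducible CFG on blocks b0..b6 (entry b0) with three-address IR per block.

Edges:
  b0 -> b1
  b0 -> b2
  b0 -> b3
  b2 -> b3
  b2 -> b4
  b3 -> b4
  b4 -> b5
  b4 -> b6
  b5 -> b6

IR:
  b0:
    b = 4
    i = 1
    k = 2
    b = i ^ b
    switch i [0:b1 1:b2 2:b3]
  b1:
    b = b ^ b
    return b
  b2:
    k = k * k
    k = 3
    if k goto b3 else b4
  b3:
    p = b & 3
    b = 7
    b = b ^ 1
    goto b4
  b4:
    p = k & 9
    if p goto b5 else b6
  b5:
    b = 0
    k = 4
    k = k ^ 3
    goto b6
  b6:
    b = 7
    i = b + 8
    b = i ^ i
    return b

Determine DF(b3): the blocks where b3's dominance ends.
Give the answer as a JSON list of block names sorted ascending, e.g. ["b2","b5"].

idom tree: b1←b0 b2←b0 b3←b0 b4←b0 b5←b4 b6←b4
Dom at joins:
  b3: preds {b0,b2}: {b0} ∩ {b0,b2} = {b0}; idom=b0
  b4: preds {b2,b3}: {b0,b2} ∩ {b0,b3} = {b0}; idom=b0
  b6: preds {b4,b5}: {b0,b4} ∩ {b0,b4,b5} = {b0,b4}; idom=b4

Frontier:
  join b3 pred b0: · stop@b0
  join b3 pred b2: b2 stop@b0
  join b4 pred b2: b2 stop@b0
  join b4 pred b3: b3 stop@b0
  join b6 pred b4: · stop@b4
  join b6 pred b5: b5 stop@b4
  b0: DF=∅
  b1: DF=∅
  b2: DF={b3,b4}
  b3: DF={b4}
  b4: DF=∅
  b5: DF={b6}
  b6: DF=∅

DF(b3) = ["b4"]

Answer: ["b4"]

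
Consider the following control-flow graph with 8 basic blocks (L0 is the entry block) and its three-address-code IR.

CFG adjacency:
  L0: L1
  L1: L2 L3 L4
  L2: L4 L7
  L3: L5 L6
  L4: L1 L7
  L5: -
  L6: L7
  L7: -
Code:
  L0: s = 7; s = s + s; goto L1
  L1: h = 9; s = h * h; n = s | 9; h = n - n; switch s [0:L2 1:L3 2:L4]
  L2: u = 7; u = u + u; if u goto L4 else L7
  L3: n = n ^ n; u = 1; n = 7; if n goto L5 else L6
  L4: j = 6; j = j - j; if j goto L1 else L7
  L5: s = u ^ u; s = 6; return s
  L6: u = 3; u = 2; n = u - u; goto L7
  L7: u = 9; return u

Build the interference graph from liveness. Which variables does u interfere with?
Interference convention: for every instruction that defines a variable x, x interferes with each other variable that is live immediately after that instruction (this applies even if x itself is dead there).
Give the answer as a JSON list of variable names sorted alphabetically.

Answer: ["n"]

Analysis:
Block summaries:
  L0: def={s} ue=∅
  L1: def={h,n,s} ue=∅
  L2: def={u} ue=∅
  L3: def={n,u} ue={n}
  L4: def={j} ue=∅
  L5: def={s} ue={u}
  L6: def={n,u} ue=∅
  L7: def={u} ue=∅

Liveness:
  L0 li=∅ lo=∅
  L1 li=∅ lo={n}
  L2 li=∅ lo=∅
  L3 li={n} lo={u}
  L4 li=∅ lo=∅
  L5 li={u} lo=∅
  L6 li=∅ lo=∅
  L7 li=∅ lo=∅

Interference:
  h — {n,s}
  j — ∅
  n — {h,s,u}
  s — {h,n}
  u — {n}

N(u) = ["n"]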